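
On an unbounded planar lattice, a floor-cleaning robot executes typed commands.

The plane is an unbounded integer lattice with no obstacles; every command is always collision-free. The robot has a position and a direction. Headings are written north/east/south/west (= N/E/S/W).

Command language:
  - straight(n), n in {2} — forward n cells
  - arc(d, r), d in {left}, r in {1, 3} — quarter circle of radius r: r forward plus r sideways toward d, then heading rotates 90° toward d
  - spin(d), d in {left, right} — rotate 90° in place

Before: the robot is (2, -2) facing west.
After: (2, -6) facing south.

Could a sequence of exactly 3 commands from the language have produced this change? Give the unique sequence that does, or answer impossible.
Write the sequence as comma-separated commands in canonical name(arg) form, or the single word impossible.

spin(left), straight(2), straight(2)

key: running straight(2) before spin(left) would end elsewhere — order is forced
start: (2, -2) facing west
step 1 (spin(left)): (2, -2) facing south
step 2 (straight(2)): (2, -4) facing south
step 3 (straight(2)): (2, -6) facing south
no rival 3-sequence matches.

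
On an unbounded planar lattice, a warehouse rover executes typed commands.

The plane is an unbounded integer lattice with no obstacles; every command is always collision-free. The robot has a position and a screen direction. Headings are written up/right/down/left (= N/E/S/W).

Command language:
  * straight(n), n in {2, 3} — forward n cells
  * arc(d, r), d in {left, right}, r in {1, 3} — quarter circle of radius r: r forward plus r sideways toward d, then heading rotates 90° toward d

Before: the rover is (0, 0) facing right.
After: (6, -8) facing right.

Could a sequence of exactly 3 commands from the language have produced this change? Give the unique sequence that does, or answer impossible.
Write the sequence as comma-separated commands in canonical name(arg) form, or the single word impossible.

arc(right, 3), straight(2), arc(left, 3)

key: still facing E at the end — net rotation zero over 3 steps
from: (0, 0) facing right
step 1 (arc(right, 3)): (3, -3) facing down
step 2 (straight(2)): (3, -5) facing down
step 3 (arc(left, 3)): (6, -8) facing right
all 216 alternatives checked — unique.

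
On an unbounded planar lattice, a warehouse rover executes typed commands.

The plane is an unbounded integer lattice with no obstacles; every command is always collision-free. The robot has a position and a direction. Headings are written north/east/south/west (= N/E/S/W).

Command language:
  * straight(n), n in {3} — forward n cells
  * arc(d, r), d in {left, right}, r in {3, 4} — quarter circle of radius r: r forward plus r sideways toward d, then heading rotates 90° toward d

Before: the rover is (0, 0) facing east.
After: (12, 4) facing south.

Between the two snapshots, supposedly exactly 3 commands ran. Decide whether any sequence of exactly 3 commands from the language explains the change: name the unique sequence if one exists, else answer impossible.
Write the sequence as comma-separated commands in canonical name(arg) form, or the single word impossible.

key: running arc(right, 4) before arc(left, 4) would end elsewhere — order is forced
initial: (0, 0) facing east
t=1 arc(left, 4) ⇒ (4, 4) facing north
t=2 arc(right, 4) ⇒ (8, 8) facing east
t=3 arc(right, 4) ⇒ (12, 4) facing south
no other 3-command option fits: unique.

arc(left, 4), arc(right, 4), arc(right, 4)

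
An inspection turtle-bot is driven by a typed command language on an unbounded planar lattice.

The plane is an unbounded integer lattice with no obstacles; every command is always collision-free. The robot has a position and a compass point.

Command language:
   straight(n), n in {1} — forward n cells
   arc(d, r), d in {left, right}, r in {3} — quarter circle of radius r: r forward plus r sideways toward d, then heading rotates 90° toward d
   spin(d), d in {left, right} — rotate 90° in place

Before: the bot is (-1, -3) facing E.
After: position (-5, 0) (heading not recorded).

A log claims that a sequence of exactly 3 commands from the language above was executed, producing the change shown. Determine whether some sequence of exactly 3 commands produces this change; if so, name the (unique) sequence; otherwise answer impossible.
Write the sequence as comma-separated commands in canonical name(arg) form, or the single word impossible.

spin(left), arc(left, 3), straight(1)

key: order matters: swapping spin(left) and straight(1) lands elsewhere
t0: (-1, -3) facing E
t=1 spin(left) ⇒ (-1, -3) facing N
t=2 arc(left, 3) ⇒ (-4, 0) facing W
t=3 straight(1) ⇒ (-5, 0) facing W
no other 3-command option fits: unique.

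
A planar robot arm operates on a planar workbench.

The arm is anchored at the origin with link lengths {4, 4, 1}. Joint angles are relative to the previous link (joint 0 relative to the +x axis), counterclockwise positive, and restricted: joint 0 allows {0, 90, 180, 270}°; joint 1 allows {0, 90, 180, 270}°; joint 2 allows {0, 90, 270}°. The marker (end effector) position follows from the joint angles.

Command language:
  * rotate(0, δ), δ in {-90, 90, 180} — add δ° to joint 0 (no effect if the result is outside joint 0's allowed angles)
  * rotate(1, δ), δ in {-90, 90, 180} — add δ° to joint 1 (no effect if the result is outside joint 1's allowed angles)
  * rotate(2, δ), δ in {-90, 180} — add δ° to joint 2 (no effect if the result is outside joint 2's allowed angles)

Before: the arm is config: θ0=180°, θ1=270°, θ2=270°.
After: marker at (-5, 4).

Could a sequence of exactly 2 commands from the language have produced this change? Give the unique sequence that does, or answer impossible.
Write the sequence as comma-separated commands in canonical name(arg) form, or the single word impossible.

key: order matters: swapping rotate(2, -90) and rotate(2, 180) lands elsewhere
begin: config: θ0=180°, θ1=270°, θ2=270°
step 1 (rotate(2, -90)): config: θ0=180°, θ1=270°, θ2=270°
step 2 (rotate(2, 180)): config: θ0=180°, θ1=270°, θ2=90°
no other 2-command option fits: unique.

rotate(2, -90), rotate(2, 180)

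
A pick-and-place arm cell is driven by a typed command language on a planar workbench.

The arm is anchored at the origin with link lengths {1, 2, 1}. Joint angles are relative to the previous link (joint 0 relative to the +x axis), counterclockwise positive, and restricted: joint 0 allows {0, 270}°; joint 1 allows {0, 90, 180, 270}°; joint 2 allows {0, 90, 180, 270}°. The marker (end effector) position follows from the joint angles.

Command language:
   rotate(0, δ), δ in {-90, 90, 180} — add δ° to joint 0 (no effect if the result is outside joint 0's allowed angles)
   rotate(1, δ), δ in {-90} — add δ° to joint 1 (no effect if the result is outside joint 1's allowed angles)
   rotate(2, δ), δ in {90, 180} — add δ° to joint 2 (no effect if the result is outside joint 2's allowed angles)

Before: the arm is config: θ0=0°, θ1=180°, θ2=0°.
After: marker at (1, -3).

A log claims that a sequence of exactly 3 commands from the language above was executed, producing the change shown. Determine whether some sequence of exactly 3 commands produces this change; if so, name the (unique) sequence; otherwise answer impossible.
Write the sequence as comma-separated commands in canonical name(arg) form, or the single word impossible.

start: config: θ0=0°, θ1=180°, θ2=0°
step 1 (rotate(1, -90)): config: θ0=0°, θ1=90°, θ2=0°
step 2 (rotate(1, -90)): config: θ0=0°, θ1=0°, θ2=0°
step 3 (rotate(1, -90)): config: θ0=0°, θ1=270°, θ2=0°
no other 3-command option fits: unique.

rotate(1, -90), rotate(1, -90), rotate(1, -90)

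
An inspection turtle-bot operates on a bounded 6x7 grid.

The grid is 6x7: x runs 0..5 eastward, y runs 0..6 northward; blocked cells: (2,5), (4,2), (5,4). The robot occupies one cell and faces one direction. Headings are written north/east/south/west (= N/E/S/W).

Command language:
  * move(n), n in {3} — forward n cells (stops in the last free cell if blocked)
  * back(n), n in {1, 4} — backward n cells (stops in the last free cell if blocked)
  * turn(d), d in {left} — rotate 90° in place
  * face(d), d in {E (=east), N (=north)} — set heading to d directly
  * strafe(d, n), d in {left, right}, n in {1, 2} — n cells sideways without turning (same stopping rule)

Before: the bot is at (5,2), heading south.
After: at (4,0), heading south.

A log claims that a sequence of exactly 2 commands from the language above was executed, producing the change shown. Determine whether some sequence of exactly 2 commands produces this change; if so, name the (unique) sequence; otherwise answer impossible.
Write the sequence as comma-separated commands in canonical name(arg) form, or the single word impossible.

key: order matters: swapping move(3) and strafe(right, 1) lands elsewhere
from: at (5,2), heading south
1. move(3) → at (5,0), heading south
2. strafe(right, 1) → at (4,0), heading south
uniquely the one of 100 2-step routes that fits.

move(3), strafe(right, 1)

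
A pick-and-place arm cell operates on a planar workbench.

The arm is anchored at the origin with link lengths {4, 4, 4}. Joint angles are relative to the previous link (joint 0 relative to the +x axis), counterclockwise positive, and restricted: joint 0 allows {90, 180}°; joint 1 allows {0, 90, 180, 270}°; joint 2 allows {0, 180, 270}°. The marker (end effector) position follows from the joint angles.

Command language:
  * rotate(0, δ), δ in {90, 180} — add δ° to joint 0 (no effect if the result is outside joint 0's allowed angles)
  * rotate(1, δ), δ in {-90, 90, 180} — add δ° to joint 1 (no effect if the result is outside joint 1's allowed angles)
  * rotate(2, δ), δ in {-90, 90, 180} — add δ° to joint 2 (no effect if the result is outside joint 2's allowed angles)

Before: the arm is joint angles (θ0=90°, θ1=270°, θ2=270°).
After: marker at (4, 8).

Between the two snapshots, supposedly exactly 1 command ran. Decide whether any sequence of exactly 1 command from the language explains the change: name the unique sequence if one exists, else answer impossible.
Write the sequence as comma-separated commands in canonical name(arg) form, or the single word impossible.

rotate(1, 90)

from: joint angles (θ0=90°, θ1=270°, θ2=270°)
step 1 (rotate(1, 90)): joint angles (θ0=90°, θ1=0°, θ2=270°)
uniquely the one of 8 1-step routes that fits.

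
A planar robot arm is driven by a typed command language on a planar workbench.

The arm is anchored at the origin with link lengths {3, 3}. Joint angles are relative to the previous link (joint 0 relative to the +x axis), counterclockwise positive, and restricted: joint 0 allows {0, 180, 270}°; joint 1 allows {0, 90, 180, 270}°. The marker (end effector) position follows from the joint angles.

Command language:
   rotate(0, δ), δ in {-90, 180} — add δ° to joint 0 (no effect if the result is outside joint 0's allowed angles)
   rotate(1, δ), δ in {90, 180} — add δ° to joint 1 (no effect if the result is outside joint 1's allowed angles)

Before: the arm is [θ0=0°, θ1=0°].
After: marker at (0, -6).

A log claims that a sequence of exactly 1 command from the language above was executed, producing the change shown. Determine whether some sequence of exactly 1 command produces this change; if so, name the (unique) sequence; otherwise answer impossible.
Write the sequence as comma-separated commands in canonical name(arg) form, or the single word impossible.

rotate(0, -90)

begin: [θ0=0°, θ1=0°]
[1] after rotate(0, -90): [θ0=270°, θ1=0°]
no rival 1-sequence matches.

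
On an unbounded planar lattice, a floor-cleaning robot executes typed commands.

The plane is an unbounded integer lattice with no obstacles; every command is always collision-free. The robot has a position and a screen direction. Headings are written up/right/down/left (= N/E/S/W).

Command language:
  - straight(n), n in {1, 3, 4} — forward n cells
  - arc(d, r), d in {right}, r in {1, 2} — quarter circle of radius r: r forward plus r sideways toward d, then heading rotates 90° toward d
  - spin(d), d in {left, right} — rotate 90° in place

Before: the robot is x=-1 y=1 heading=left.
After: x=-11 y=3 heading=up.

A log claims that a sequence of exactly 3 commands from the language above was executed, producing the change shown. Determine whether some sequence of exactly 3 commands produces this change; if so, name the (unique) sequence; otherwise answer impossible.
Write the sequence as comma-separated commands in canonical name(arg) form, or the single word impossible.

straight(4), straight(4), arc(right, 2)

key: position moved to (-11,3) AND the heading swung to N — translation plus rotation needed
initial: x=-1 y=1 heading=left
1. straight(4) → x=-5 y=1 heading=left
2. straight(4) → x=-9 y=1 heading=left
3. arc(right, 2) → x=-11 y=3 heading=up
uniquely the one of 343 3-step routes that fits.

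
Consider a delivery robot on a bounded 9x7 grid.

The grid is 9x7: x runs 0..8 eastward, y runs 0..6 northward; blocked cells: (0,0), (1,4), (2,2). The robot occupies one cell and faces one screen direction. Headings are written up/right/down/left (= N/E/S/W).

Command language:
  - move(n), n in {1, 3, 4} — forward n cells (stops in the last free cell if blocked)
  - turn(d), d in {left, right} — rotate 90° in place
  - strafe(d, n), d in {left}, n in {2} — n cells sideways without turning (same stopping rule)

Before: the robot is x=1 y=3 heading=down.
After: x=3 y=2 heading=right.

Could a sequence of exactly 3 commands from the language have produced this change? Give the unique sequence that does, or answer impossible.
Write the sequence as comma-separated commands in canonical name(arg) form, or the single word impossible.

strafe(left, 2), move(1), turn(left)

key: order matters: swapping strafe(left, 2) and turn(left) lands elsewhere
begin: x=1 y=3 heading=down
t=1 strafe(left, 2) ⇒ x=3 y=3 heading=down
t=2 move(1) ⇒ x=3 y=2 heading=down
t=3 turn(left) ⇒ x=3 y=2 heading=right
no rival 3-sequence matches.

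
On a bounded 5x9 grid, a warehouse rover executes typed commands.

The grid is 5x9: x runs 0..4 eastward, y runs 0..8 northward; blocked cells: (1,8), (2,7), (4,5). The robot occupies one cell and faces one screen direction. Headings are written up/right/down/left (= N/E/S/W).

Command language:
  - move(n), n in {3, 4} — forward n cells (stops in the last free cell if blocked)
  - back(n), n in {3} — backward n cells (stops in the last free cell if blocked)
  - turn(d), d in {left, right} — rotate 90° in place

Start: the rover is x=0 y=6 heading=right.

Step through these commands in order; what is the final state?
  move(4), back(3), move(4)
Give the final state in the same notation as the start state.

initial: x=0 y=6 heading=right
t=1 move(4) ⇒ x=4 y=6 heading=right
t=2 back(3) ⇒ x=1 y=6 heading=right
t=3 move(4) ⇒ x=4 y=6 heading=right

x=4 y=6 heading=right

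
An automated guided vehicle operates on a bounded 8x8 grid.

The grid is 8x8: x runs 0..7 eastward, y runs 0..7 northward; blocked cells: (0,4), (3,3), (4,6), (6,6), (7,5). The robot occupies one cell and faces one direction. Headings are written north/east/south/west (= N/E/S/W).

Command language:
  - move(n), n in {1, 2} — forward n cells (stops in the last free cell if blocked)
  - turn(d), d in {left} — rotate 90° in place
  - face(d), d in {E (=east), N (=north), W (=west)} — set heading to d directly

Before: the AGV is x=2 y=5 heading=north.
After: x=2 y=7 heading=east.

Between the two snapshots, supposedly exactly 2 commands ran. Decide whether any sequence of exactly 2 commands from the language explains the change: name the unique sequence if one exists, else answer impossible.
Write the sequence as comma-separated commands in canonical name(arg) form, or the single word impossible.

move(2), face(E)

key: running face(E) before move(2) would end elsewhere — order is forced
t0: x=2 y=5 heading=north
t=1 move(2) ⇒ x=2 y=7 heading=north
t=2 face(E) ⇒ x=2 y=7 heading=east
all 36 alternatives checked — unique.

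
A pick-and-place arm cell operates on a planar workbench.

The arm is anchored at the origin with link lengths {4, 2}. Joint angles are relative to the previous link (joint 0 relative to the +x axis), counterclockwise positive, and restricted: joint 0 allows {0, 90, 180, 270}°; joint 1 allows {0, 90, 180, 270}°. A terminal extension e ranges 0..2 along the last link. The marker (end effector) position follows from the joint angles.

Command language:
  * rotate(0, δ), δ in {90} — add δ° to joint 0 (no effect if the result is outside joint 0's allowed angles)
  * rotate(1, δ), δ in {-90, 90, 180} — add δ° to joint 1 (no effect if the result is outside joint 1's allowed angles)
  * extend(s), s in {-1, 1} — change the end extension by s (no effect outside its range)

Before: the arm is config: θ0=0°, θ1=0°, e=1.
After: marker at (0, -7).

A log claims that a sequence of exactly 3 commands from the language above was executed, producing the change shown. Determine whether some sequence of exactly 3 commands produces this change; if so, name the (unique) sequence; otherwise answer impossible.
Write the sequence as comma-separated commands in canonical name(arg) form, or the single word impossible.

begin: config: θ0=0°, θ1=0°, e=1
step 1 (rotate(0, 90)): config: θ0=90°, θ1=0°, e=1
step 2 (rotate(0, 90)): config: θ0=180°, θ1=0°, e=1
step 3 (rotate(0, 90)): config: θ0=270°, θ1=0°, e=1
all 216 alternatives checked — unique.

rotate(0, 90), rotate(0, 90), rotate(0, 90)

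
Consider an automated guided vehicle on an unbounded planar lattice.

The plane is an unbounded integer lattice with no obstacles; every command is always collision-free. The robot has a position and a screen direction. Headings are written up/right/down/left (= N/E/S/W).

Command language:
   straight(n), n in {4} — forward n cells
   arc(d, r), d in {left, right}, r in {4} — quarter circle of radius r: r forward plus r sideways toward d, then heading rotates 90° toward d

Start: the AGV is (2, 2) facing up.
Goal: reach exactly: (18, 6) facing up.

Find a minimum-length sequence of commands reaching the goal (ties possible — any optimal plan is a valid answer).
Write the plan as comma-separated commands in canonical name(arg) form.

begin: (2, 2) facing up
[1] after arc(right, 4): (6, 6) facing right
[2] after arc(right, 4): (10, 2) facing down
[3] after arc(left, 4): (14, -2) facing right
[4] after arc(left, 4): (18, 2) facing up
[5] after straight(4): (18, 6) facing up
no 4-step plan works, so 5 is optimal.

arc(right, 4), arc(right, 4), arc(left, 4), arc(left, 4), straight(4)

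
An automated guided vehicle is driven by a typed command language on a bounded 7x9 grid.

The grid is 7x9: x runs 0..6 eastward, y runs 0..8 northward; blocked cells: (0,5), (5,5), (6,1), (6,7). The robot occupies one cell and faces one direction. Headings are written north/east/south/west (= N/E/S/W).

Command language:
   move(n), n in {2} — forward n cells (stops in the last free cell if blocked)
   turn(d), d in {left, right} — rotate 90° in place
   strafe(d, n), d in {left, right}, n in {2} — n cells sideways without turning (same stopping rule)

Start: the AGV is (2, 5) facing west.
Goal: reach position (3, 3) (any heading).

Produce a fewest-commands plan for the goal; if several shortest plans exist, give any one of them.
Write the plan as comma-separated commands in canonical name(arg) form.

start: (2, 5) facing west
t=1 turn(left) ⇒ (2, 5) facing south
t=2 strafe(right, 2) ⇒ (1, 5) facing south
t=3 move(2) ⇒ (1, 3) facing south
t=4 strafe(left, 2) ⇒ (3, 3) facing south
shorter routes all fall short; 4 is best.

turn(left), strafe(right, 2), move(2), strafe(left, 2)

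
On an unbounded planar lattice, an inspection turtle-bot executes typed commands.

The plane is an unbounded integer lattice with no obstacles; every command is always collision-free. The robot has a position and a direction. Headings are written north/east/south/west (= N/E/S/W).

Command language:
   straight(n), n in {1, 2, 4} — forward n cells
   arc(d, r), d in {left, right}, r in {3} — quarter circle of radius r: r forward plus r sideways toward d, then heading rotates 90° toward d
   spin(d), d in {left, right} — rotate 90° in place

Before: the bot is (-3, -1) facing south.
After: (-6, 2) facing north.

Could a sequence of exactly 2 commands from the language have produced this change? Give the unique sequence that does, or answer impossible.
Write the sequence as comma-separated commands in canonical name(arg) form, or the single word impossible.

spin(right), arc(right, 3)

key: position moved to (-6,2) AND the heading swung to N — translation plus rotation needed
begin: (-3, -1) facing south
1. spin(right) → (-3, -1) facing west
2. arc(right, 3) → (-6, 2) facing north
no rival 2-sequence matches.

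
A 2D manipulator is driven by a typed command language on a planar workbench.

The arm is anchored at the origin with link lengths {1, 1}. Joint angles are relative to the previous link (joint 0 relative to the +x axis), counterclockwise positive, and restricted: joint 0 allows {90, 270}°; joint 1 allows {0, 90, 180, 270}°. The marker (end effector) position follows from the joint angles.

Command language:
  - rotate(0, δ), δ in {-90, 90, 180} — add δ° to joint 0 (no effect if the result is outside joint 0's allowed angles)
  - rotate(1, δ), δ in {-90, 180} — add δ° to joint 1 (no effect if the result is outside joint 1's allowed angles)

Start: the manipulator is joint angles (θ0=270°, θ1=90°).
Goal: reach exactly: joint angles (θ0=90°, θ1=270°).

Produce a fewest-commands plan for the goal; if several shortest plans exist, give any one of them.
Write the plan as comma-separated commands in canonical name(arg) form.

t0: joint angles (θ0=270°, θ1=90°)
1. rotate(1, 180) → joint angles (θ0=270°, θ1=270°)
2. rotate(0, 180) → joint angles (θ0=90°, θ1=270°)
minimal: 2 command(s), checked below 2.

rotate(1, 180), rotate(0, 180)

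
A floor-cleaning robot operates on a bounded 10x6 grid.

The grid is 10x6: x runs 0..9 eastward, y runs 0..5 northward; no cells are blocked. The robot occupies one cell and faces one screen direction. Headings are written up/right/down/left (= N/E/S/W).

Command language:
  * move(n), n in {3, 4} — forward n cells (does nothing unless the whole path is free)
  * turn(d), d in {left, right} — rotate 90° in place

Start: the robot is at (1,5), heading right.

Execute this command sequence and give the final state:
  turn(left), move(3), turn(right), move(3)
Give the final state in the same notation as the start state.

at (4,5), heading right

start: at (1,5), heading right
[1] after turn(left): at (1,5), heading up
[2] after move(3): at (1,5), heading up
[3] after turn(right): at (1,5), heading right
[4] after move(3): at (4,5), heading right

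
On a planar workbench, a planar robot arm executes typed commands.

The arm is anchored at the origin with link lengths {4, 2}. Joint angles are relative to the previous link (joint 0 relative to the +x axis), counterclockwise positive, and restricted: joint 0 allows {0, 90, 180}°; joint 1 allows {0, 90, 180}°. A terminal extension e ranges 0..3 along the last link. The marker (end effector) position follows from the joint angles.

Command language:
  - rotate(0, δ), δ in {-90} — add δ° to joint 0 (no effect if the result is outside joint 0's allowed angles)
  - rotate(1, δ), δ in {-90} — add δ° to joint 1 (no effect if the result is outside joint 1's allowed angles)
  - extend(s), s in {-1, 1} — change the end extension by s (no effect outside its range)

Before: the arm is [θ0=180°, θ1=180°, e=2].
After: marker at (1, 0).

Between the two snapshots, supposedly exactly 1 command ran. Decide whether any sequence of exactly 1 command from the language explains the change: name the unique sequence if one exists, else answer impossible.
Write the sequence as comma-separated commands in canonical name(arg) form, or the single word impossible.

initial: [θ0=180°, θ1=180°, e=2]
1. extend(1) → [θ0=180°, θ1=180°, e=3]
no rival 1-sequence matches.

extend(1)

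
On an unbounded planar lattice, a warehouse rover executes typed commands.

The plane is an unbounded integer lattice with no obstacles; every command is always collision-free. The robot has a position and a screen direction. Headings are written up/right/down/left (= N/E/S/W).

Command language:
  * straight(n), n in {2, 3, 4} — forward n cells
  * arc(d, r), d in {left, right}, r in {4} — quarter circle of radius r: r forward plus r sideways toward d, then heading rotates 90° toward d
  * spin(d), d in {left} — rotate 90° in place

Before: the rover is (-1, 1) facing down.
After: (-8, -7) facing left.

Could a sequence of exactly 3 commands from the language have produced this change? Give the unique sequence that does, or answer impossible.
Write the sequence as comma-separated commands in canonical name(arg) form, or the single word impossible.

straight(4), arc(right, 4), straight(3)

key: order matters: swapping straight(4) and straight(3) lands elsewhere
from: (-1, 1) facing down
t=1 straight(4) ⇒ (-1, -3) facing down
t=2 arc(right, 4) ⇒ (-5, -7) facing left
t=3 straight(3) ⇒ (-8, -7) facing left
no other 3-command option fits: unique.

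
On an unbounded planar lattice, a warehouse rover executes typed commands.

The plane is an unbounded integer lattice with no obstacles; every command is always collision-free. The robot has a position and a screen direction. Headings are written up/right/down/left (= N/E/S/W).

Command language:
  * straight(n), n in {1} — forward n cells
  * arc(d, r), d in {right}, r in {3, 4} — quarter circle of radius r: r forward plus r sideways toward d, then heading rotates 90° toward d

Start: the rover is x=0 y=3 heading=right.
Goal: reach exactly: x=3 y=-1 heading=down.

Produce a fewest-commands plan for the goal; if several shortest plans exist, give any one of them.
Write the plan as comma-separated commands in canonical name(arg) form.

begin: x=0 y=3 heading=right
step 1 (arc(right, 3)): x=3 y=0 heading=down
step 2 (straight(1)): x=3 y=-1 heading=down
shorter routes all fall short; 2 is best.

arc(right, 3), straight(1)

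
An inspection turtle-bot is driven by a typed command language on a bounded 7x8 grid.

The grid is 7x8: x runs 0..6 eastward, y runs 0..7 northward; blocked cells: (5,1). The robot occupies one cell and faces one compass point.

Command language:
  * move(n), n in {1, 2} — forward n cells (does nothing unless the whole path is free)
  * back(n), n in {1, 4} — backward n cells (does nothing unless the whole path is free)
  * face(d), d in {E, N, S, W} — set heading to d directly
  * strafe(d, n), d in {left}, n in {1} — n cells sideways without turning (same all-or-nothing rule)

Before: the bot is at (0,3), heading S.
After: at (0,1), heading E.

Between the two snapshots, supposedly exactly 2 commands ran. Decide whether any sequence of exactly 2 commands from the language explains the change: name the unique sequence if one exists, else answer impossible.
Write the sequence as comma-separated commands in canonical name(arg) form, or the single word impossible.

move(2), face(E)

key: cell and facing (now E) both changed — the 2 commands mix motion and turning
t0: at (0,3), heading S
1. move(2) → at (0,1), heading S
2. face(E) → at (0,1), heading E
no other 2-command option fits: unique.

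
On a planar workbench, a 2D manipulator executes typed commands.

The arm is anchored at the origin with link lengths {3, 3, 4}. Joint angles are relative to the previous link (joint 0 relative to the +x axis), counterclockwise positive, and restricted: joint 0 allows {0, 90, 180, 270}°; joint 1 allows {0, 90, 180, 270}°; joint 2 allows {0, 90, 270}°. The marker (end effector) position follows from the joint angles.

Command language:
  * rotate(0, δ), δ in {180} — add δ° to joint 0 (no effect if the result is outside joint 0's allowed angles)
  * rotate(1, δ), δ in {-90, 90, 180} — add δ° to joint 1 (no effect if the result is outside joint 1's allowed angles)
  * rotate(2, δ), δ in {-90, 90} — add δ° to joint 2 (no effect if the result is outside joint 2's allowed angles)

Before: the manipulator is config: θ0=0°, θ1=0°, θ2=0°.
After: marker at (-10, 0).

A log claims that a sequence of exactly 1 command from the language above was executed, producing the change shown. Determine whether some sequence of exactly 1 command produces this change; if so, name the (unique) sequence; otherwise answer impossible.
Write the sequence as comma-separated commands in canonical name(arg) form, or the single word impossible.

start: config: θ0=0°, θ1=0°, θ2=0°
1. rotate(0, 180) → config: θ0=180°, θ1=0°, θ2=0°
no other 1-command option fits: unique.

rotate(0, 180)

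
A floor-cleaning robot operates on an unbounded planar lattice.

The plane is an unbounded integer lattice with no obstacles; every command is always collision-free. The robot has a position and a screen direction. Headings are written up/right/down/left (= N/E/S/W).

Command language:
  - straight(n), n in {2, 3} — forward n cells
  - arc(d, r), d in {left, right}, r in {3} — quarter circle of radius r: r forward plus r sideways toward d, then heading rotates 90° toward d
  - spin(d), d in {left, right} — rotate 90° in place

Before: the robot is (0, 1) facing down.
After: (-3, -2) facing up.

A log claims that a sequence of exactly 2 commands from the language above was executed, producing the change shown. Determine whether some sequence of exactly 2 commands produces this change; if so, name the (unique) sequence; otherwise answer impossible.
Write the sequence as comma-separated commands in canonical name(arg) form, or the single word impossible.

arc(right, 3), spin(right)

key: position moved to (-3,-2) AND the heading swung to N — translation plus rotation needed
from: (0, 1) facing down
1. arc(right, 3) → (-3, -2) facing left
2. spin(right) → (-3, -2) facing up
no rival 2-sequence matches.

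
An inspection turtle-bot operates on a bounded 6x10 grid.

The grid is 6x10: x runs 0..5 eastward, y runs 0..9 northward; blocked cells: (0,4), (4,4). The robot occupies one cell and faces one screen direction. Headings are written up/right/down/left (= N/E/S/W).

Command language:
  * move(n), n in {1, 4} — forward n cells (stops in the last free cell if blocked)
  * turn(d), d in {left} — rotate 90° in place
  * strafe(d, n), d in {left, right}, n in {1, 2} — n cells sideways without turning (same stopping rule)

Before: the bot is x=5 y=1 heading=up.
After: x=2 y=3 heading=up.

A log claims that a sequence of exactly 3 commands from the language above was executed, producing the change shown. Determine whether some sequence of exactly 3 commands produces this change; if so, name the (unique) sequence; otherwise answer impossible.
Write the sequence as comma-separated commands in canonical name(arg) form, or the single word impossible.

key: running strafe(left, 2) before strafe(left, 1) would end elsewhere — order is forced
initial: x=5 y=1 heading=up
[1] after strafe(left, 1): x=4 y=1 heading=up
[2] after move(4): x=4 y=3 heading=up
[3] after strafe(left, 2): x=2 y=3 heading=up
uniquely the one of 343 3-step routes that fits.

strafe(left, 1), move(4), strafe(left, 2)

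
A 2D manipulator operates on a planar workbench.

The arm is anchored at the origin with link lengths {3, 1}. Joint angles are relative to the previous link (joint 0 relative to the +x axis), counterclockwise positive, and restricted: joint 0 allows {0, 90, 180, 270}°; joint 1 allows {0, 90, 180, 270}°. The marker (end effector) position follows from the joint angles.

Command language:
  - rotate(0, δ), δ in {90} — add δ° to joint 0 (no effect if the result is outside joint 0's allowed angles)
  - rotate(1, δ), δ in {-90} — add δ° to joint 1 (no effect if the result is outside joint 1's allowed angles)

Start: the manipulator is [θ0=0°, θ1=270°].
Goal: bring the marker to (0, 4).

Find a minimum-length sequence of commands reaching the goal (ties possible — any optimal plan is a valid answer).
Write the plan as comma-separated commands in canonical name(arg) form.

t0: [θ0=0°, θ1=270°]
[1] after rotate(0, 90): [θ0=90°, θ1=270°]
[2] after rotate(1, -90): [θ0=90°, θ1=180°]
[3] after rotate(1, -90): [θ0=90°, θ1=90°]
[4] after rotate(1, -90): [θ0=90°, θ1=0°]
shorter routes all fall short; 4 is best.

rotate(0, 90), rotate(1, -90), rotate(1, -90), rotate(1, -90)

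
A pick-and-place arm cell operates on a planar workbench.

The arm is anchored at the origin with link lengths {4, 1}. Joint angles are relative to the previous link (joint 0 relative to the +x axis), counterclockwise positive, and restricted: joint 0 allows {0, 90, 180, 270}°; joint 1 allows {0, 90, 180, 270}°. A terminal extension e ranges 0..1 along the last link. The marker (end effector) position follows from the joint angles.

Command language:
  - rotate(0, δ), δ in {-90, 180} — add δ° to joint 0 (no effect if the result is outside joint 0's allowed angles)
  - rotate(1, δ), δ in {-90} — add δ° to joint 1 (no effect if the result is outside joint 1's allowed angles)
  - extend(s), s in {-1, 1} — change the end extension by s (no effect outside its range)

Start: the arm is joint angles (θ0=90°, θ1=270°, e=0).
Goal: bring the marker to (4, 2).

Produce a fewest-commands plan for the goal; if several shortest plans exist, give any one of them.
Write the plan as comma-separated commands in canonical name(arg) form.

rotate(1, -90), rotate(1, -90), extend(1), rotate(0, -90)

start: joint angles (θ0=90°, θ1=270°, e=0)
1. rotate(1, -90) → joint angles (θ0=90°, θ1=180°, e=0)
2. rotate(1, -90) → joint angles (θ0=90°, θ1=90°, e=0)
3. extend(1) → joint angles (θ0=90°, θ1=90°, e=1)
4. rotate(0, -90) → joint angles (θ0=0°, θ1=90°, e=1)
no 3-step plan works, so 4 is optimal.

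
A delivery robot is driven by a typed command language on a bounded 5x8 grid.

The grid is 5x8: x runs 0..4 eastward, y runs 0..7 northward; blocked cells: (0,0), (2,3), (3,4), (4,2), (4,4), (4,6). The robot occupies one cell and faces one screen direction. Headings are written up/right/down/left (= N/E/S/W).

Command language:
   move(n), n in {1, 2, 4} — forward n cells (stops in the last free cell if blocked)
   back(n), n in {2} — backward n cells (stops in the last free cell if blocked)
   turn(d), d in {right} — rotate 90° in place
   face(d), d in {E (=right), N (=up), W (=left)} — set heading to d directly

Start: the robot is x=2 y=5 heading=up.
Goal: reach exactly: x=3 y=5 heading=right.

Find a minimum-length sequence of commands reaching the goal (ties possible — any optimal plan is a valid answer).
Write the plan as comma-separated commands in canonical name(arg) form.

t0: x=2 y=5 heading=up
1. face(E) → x=2 y=5 heading=right
2. move(1) → x=3 y=5 heading=right
no 1-step plan works, so 2 is optimal.

face(E), move(1)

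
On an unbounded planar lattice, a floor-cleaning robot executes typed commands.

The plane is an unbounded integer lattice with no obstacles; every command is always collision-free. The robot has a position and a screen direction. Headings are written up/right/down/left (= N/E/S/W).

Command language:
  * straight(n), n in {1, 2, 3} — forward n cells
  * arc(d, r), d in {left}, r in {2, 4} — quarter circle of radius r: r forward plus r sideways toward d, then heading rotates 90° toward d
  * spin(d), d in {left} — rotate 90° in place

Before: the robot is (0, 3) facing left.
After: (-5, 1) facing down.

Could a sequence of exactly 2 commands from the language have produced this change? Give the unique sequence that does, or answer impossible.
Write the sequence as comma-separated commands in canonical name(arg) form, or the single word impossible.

key: order matters: swapping straight(3) and arc(left, 2) lands elsewhere
t0: (0, 3) facing left
[1] after straight(3): (-3, 3) facing left
[2] after arc(left, 2): (-5, 1) facing down
no other 2-command option fits: unique.

straight(3), arc(left, 2)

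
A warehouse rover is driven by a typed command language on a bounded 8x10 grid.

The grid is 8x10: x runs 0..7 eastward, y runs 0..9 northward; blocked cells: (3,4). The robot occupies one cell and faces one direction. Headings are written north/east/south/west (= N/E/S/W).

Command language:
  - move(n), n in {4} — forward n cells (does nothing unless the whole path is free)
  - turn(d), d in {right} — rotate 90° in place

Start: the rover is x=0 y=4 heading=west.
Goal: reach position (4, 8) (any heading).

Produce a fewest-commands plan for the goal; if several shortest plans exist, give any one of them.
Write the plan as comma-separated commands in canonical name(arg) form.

turn(right), move(4), turn(right), move(4)

begin: x=0 y=4 heading=west
1. turn(right) → x=0 y=4 heading=north
2. move(4) → x=0 y=8 heading=north
3. turn(right) → x=0 y=8 heading=east
4. move(4) → x=4 y=8 heading=east
no 3-step plan works, so 4 is optimal.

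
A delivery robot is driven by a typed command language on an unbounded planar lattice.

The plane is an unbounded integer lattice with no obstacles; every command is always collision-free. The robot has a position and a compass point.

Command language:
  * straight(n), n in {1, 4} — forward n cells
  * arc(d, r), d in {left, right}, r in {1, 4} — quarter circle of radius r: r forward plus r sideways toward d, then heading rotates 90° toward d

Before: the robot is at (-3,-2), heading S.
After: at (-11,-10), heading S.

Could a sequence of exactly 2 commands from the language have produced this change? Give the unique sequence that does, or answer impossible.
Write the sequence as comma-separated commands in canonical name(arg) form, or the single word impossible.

arc(right, 4), arc(left, 4)

key: running arc(left, 4) before arc(right, 4) would end elsewhere — order is forced
start: at (-3,-2), heading S
[1] after arc(right, 4): at (-7,-6), heading W
[2] after arc(left, 4): at (-11,-10), heading S
no other 2-command option fits: unique.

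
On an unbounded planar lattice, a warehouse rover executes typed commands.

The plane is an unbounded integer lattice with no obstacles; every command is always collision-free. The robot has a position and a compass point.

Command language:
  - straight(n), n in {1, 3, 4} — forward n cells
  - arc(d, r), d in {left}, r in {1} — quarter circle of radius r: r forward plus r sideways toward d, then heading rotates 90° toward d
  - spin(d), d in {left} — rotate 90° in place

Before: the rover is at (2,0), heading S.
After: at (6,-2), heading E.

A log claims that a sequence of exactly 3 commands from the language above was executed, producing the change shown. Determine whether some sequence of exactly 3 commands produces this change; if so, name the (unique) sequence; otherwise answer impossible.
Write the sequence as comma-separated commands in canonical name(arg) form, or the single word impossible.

key: order matters: swapping straight(1) and straight(3) lands elsewhere
t0: at (2,0), heading S
step 1 (straight(1)): at (2,-1), heading S
step 2 (arc(left, 1)): at (3,-2), heading E
step 3 (straight(3)): at (6,-2), heading E
uniquely the one of 125 3-step routes that fits.

straight(1), arc(left, 1), straight(3)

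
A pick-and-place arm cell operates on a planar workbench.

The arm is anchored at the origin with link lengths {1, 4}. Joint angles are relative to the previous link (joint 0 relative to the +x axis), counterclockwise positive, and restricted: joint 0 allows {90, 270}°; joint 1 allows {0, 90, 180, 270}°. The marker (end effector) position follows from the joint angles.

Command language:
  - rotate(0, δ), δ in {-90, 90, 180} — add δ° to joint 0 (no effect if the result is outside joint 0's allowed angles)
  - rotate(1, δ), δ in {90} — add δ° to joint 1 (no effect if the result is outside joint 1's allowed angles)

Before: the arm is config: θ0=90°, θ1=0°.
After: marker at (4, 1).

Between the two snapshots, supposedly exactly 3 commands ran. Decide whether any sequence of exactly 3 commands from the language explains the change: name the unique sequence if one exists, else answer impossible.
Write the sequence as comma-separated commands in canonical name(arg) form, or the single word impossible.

rotate(1, 90), rotate(1, 90), rotate(1, 90)

start: config: θ0=90°, θ1=0°
1. rotate(1, 90) → config: θ0=90°, θ1=90°
2. rotate(1, 90) → config: θ0=90°, θ1=180°
3. rotate(1, 90) → config: θ0=90°, θ1=270°
all 64 alternatives checked — unique.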